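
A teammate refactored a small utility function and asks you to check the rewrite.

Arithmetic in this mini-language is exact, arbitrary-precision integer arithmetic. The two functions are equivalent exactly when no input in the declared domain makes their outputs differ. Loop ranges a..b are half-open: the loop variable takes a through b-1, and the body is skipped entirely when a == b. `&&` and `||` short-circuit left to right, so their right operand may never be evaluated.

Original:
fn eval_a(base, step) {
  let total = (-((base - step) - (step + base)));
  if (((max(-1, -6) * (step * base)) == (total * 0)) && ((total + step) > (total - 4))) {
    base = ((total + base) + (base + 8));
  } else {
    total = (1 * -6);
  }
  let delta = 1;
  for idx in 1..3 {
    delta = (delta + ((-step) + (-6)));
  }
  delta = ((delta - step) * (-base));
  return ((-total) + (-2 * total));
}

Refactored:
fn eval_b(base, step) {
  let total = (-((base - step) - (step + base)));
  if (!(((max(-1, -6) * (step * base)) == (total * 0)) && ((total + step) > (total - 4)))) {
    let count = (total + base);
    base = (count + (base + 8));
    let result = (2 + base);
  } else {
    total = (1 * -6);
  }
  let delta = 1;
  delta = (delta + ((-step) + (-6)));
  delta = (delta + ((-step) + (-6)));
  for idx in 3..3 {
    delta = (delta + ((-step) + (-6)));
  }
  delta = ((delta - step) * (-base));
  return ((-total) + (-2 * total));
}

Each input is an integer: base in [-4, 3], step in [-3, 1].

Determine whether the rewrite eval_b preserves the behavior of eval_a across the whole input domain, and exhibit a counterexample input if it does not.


There is a counterexample at base=-4, step=-2: 18 on one side, 12 on the other.
eval_a: total := -4 | (((max(-1, -6) * (step * base)) == (total * 0)) && ((total + step) > (total - 4))): false | total := -6 | delta := 1 | iter idx=1: | delta := -3 | iter idx=2: | delta := -7 | delta := -20 | result 18
eval_b: total := -4 | (!(((max(-1, -6) * (step * base)) == (total * 0)) && ((total + step) > (total - 4)))): true | count := -8 | base := -4 | result := -2 | delta := 1 | delta := -3 | delta := -7 | loop over idx: empty range | delta := -20 | result 12
verdict: not equivalent; witness: base=-4, step=-2


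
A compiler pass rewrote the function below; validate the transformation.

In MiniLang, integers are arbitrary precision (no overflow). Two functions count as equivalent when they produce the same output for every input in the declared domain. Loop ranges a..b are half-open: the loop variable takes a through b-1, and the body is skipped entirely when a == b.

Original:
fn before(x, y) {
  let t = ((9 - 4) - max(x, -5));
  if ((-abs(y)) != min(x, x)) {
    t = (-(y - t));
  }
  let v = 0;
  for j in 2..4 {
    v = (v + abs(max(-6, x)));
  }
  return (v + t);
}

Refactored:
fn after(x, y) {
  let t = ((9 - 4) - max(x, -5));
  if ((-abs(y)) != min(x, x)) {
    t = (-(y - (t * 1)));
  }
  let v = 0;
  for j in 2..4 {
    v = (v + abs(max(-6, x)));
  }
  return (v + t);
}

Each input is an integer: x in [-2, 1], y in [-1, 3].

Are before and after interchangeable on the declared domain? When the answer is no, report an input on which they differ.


Side by side, the visible changes include: arithmetic usage differs, constant usage differs.
As a probe, take x=-1, y=3: before runs t=6, then ((-abs(y)) != min(x, x)) is true, then t=3, then v=0, then (j=2), then v=1, then (j=3), then v=2, then returns 5; after runs t=6, then ((-abs(y)) != min(x, x)) is true, then t=3, then v=0, then (j=2), then v=1, then (j=3), then v=2, then returns 5; both end at 5.
Every one of the 20 inputs gives matching results.
verdict: equivalent


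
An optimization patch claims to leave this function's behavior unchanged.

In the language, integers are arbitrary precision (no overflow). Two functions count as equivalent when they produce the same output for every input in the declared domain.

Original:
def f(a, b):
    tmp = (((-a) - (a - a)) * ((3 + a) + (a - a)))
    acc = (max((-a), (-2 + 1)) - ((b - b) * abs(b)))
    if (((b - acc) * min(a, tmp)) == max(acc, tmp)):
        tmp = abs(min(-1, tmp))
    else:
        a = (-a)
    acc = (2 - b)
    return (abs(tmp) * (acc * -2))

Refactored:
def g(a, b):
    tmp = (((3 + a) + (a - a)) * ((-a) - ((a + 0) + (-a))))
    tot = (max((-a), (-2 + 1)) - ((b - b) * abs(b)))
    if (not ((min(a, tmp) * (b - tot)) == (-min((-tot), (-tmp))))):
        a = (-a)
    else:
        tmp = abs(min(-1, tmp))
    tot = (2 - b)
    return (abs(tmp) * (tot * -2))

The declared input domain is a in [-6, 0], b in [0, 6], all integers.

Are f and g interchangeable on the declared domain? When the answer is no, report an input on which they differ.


Behavior is preserved: although local variable names differ, plus arithmetic usage differs, plus constant usage differs, plus min/max/abs usage differs, plus boolean connective usage differs, the outputs never diverge.
Tracing a=-3, b=6: f: tmp := 0 | acc := 3 | (((b - acc) * min(a, tmp)) == max(acc, tmp)): false | a := 3 | acc := -4 | result 0 | g: tmp := 0 | tot := 3 | (not ((min(a, tmp) * (b - tot)) == (-min((-tot), (-tmp))))): true | a := 3 | tot := -4 | result 0 — matching result 0.
Checked all 49 inputs in the declared domain: the outputs agree on every one.
verdict: equivalent


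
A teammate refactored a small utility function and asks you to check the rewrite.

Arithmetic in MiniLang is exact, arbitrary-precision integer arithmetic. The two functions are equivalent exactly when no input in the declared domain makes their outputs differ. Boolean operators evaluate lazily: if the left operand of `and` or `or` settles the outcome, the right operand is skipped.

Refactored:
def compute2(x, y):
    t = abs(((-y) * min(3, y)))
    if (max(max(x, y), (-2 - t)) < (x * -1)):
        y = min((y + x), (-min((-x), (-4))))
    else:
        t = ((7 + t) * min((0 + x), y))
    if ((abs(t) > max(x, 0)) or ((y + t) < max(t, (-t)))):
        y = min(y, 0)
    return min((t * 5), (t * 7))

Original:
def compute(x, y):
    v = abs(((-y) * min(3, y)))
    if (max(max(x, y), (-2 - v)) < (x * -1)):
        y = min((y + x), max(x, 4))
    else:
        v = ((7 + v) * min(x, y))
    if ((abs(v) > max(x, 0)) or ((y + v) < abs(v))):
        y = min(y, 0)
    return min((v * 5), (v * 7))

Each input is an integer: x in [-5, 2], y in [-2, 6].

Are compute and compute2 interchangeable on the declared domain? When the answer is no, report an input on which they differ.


Comparing the listings, the differences include: arithmetic usage differs, plus min/max/abs usage differs, plus constant usage differs, plus local variable names differ.
As a probe, take x=-3, y=4: compute runs v becomes 12; next (max(max(x, y), (-2 - v)) < (x * -1)) evaluates to false; next v becomes -57; next ((abs(v) > max(x, 0)) or ((y + v) < abs(v))) evaluates to true; next y becomes 0; next final value -399; compute2 runs t becomes 12; next (max(max(x, y), (-2 - t)) < (x * -1)) evaluates to false; next t becomes -57; next ((abs(t) > max(x, 0)) or ((y + t) < max(t, (-t)))) evaluates to true; next y becomes 0; next final value -399; both end at -399.
An exhaustive pass over the 72 declared inputs shows identical outputs.
verdict: equivalent


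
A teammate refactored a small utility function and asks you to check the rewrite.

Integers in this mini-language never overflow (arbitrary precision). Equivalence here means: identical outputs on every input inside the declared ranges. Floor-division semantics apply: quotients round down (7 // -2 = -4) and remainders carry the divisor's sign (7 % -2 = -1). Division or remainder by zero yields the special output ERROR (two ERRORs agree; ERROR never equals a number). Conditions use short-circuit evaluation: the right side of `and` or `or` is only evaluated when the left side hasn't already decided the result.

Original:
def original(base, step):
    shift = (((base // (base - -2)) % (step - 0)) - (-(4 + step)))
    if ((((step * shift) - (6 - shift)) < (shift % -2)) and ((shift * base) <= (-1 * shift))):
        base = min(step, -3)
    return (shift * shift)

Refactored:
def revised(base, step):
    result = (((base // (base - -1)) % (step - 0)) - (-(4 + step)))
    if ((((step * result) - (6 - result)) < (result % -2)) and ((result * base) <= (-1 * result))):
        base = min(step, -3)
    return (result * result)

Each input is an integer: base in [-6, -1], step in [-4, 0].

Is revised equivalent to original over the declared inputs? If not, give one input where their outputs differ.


There is a counterexample at base=-4, step=-4: 4 on one side, 9 on the other.
original: shift becomes -2; next ((((step * shift) - (6 - shift)) < (shift % -2)) and ((shift * base) <= (-1 * shift))) evaluates to false; next final value 4
revised: result becomes -3; next ((((step * result) - (6 - result)) < (result % -2)) and ((result * base) <= (-1 * result))) evaluates to false; next final value 9
verdict: not equivalent; witness: base=-4, step=-4


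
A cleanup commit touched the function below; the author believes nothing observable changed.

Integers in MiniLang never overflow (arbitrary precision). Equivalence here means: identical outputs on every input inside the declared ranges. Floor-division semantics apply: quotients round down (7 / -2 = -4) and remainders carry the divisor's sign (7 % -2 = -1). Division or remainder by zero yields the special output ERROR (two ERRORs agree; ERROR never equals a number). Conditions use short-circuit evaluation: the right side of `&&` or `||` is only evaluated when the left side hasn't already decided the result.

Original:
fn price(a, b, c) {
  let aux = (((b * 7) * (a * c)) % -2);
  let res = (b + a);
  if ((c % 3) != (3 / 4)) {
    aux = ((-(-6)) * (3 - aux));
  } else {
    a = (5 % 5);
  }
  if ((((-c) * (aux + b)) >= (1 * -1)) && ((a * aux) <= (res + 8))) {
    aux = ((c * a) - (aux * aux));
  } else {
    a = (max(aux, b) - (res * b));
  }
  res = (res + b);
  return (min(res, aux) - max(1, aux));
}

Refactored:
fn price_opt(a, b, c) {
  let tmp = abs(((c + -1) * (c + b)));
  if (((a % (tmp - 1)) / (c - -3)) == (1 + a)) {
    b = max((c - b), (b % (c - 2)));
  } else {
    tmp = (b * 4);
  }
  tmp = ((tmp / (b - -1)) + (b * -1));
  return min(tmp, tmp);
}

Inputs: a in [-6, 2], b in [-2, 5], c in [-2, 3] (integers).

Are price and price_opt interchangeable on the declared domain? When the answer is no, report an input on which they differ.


Try a=-6, b=-2, c=-2.
price: aux=0, then res=-8, then ((c % 3) != (3 / 4)) is true, then aux=18, then ((((-c) * (aux + b)) >= (1 * -1)) && ((a * aux) <= (res + 8))) is true, then aux=-312, then res=-10, then returns -313
price_opt: tmp=12, then (((a % (tmp - 1)) / (c - -3)) == (1 + a)) is false, then tmp=-8, then tmp=10, then returns 10
-313 against 10: the behavior changed.
verdict: not equivalent; witness: a=-6, b=-2, c=-2


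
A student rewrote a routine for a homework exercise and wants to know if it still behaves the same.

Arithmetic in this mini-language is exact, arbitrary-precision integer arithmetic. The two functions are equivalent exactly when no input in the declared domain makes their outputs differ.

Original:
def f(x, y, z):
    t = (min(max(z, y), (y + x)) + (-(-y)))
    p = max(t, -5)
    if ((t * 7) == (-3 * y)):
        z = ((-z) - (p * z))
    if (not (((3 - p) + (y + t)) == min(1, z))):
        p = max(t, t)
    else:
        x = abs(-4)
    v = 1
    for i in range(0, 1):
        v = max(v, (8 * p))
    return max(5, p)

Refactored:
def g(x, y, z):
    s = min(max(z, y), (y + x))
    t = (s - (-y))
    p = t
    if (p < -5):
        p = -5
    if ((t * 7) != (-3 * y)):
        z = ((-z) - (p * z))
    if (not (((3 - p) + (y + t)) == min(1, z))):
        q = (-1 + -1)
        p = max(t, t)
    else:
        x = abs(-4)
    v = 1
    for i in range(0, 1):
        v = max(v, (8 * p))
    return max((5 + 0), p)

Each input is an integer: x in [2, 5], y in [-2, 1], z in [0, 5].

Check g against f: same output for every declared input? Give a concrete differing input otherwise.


Although `((t * 7) == (-3 * y))` became `((t * 7) != (-3 * y))`, no input in the stated domain can expose it.
Spot check at x=2, y=0, z=3 — f: t := 2 | p := 2 | ((t * 7) == (-3 * y)): false | (not (((3 - p) + (y + t)) == min(1, z))): true | p := 2 | v := 1 | iter i=0: | v := 16 | result 5. g: s := 2 | t := 2 | p := 2 | (p < -5): false | ((t * 7) != (-3 * y)): true | z := -9 | (not (((3 - p) + (y + t)) == min(1, z))): true | q := -2 | p := 2 | v := 1 | iter i=0: | v := 16 | result 5. Both give 5.
Sweeping the whole domain (96 inputs) finds no disagreement.
verdict: equivalent


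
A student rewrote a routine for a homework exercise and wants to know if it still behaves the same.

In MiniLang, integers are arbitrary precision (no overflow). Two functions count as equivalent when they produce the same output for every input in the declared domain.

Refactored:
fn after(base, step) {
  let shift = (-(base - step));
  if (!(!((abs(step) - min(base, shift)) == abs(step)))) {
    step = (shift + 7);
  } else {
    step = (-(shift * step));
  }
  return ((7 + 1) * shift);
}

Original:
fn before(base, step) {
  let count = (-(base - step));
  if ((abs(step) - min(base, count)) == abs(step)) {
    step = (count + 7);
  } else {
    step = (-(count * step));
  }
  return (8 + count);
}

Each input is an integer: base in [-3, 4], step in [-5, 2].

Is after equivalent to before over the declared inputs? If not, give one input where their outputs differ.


Evaluate both at base=-3, step=-5.
before: count becomes -2; next ((abs(step) - min(base, count)) == abs(step)) evaluates to false; next step becomes -10; next final value 6
after: shift becomes -2; next (!(!((abs(step) - min(base, shift)) == abs(step)))) evaluates to false; next step becomes -10; next final value -16
6 against -16: the behavior changed.
verdict: not equivalent; witness: base=-3, step=-5


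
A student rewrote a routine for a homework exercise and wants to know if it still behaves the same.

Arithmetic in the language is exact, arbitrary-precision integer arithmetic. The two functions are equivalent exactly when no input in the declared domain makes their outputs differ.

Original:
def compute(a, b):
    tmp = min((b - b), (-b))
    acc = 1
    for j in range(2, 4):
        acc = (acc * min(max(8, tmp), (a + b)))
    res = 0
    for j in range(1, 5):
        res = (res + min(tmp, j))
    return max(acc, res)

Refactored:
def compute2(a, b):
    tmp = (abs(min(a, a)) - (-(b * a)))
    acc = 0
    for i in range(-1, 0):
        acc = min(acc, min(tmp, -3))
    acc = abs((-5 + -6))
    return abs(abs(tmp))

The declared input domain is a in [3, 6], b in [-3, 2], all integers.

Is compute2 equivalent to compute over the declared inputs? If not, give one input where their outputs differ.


Consider the input a=3, b=-3.
compute: tmp=0, then acc=1, then (j=2), then acc=0, then (j=3), then acc=0, then res=0, then (j=1), then res=0, then (j=2), then res=0, then (j=3), then res=0, then (j=4), then res=0, then returns 0
compute2: tmp=-6, then acc=0, then (i=-1), then acc=-6, then acc=11, then returns 6
0 vs 6 — the two versions disagree here.
verdict: not equivalent; witness: a=3, b=-3


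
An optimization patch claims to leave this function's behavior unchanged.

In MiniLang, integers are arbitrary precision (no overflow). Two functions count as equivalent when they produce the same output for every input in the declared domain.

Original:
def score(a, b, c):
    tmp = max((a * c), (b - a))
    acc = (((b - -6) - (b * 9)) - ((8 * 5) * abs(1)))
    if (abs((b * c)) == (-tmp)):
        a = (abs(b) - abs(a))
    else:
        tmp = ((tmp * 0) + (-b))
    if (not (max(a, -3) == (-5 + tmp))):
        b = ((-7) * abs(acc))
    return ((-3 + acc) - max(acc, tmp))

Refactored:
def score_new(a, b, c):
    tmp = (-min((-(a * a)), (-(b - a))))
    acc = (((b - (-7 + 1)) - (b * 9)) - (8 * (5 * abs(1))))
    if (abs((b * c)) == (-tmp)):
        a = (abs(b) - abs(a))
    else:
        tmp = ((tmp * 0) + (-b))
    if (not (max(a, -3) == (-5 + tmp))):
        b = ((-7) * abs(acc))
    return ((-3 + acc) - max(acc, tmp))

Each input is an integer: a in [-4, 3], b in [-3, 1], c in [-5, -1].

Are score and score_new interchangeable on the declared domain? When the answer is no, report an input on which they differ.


The rewrite breaks on a=1, b=-1, c=-2, where the results are -27 and -30.
score: tmp := -2 | acc := -26 | (abs((b * c)) == (-tmp)): true | a := 0 | (not (max(a, -3) == (-5 + tmp))): true | b := -182 | result -27
score_new: tmp := 1 | acc := -26 | (abs((b * c)) == (-tmp)): false | tmp := 1 | (not (max(a, -3) == (-5 + tmp))): true | b := -182 | result -30
verdict: not equivalent; witness: a=1, b=-1, c=-2


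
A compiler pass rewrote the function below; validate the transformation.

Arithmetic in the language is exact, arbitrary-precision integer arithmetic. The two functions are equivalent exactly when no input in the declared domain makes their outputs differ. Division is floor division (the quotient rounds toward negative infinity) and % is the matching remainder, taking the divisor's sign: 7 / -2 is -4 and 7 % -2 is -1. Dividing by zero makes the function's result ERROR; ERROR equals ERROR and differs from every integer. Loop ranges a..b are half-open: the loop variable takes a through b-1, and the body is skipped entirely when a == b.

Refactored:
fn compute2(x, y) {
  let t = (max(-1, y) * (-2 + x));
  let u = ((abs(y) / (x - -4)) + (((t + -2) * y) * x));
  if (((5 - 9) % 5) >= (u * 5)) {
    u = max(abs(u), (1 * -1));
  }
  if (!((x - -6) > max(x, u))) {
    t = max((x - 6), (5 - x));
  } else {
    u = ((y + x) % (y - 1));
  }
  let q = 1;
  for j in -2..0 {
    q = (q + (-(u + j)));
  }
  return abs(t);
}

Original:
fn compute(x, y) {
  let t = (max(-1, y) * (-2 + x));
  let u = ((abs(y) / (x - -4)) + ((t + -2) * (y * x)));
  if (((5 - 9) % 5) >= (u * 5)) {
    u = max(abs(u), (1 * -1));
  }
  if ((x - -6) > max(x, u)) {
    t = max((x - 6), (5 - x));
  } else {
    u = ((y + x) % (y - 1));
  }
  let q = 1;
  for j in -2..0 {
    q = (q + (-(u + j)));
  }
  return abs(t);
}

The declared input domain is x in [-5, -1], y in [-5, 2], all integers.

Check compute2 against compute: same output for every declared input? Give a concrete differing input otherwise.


There is a counterexample at x=-5, y=-5: 7 on one side, 10 on the other.
compute: t := 7 | u := 120 | (((5 - 9) % 5) >= (u * 5)): false | ((x - -6) > max(x, u)): false | u := -4 | q := 1 | iter j=-2: | q := 7 | iter j=-1: | q := 12 | result 7
compute2: t := 7 | u := 120 | (((5 - 9) % 5) >= (u * 5)): false | (!((x - -6) > max(x, u))): true | t := 10 | q := 1 | iter j=-2: | q := -117 | iter j=-1: | q := -236 | result 10
verdict: not equivalent; witness: x=-5, y=-5


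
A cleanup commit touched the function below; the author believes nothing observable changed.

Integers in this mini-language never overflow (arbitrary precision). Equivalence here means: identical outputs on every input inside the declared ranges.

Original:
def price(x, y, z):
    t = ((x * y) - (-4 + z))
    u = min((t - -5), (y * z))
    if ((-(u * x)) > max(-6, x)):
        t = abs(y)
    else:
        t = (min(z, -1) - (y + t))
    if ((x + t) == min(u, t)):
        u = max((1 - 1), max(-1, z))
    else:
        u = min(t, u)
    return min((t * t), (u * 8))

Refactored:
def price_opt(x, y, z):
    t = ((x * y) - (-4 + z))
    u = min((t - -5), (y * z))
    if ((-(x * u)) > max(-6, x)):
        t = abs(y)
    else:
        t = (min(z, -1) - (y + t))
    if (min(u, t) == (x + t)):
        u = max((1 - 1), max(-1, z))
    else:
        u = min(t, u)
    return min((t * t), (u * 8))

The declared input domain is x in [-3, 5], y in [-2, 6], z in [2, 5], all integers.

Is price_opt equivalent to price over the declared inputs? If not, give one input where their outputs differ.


Side by side, the visible changes include: same computation, different form.
As a probe, take x=-3, y=0, z=2: price runs t = 2; u = 0; ((-(u * x)) > max(-6, x)) -> true; t = 0; ((x + t) == min(u, t)) -> false; u = 0; return 0; price_opt runs t = 2; u = 0; ((-(x * u)) > max(-6, x)) -> true; t = 0; (min(u, t) == (x + t)) -> false; u = 0; return 0; both end at 0.
Checked all 324 inputs in the declared domain: the outputs agree on every one.
verdict: equivalent


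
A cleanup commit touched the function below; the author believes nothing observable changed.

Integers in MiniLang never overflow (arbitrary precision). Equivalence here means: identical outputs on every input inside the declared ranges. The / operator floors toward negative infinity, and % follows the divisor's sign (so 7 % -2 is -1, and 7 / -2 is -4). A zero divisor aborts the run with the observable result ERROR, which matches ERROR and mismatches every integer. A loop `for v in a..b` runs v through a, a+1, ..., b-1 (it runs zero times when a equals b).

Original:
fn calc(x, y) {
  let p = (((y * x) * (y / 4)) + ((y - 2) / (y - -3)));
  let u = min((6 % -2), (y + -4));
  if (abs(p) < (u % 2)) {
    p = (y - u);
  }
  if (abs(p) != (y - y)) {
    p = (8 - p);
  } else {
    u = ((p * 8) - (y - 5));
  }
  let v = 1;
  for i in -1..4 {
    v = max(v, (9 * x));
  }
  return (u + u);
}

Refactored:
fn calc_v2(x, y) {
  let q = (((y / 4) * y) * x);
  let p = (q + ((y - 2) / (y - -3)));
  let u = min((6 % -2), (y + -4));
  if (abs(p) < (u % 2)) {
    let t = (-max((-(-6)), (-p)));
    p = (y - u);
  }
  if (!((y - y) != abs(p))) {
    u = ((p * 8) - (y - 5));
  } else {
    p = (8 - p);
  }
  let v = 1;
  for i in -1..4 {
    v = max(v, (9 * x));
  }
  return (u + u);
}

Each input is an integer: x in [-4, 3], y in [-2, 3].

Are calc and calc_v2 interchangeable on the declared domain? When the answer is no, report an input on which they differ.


Equivalent — the differences include min/max/abs usage differs, and statement counts differ, and boolean connective usage differs, and local variable names differ, and constant usage differs, yet no declared input distinguishes the two.
Spot check at x=0, y=3 — calc: p = 0; u = -1; (abs(p) < (u % 2)) -> true; p = 4; (abs(p) != (y - y)) -> true; p = 4; v = 1; [i=-1]; v = 1; [i=0]; v = 1; [i=1]; v = 1; [i=2]; v = 1; [i=3]; v = 1; return -2. calc_v2: q = 0; p = 0; u = -1; (abs(p) < (u % 2)) -> true; t = -6; p = 4; (!((y - y) != abs(p))) -> false; p = 4; v = 1; [i=-1]; v = 1; [i=0]; v = 1; [i=1]; v = 1; [i=2]; v = 1; [i=3]; v = 1; return -2. Both give -2.
An exhaustive pass over the 48 declared inputs shows identical outputs.
verdict: equivalent


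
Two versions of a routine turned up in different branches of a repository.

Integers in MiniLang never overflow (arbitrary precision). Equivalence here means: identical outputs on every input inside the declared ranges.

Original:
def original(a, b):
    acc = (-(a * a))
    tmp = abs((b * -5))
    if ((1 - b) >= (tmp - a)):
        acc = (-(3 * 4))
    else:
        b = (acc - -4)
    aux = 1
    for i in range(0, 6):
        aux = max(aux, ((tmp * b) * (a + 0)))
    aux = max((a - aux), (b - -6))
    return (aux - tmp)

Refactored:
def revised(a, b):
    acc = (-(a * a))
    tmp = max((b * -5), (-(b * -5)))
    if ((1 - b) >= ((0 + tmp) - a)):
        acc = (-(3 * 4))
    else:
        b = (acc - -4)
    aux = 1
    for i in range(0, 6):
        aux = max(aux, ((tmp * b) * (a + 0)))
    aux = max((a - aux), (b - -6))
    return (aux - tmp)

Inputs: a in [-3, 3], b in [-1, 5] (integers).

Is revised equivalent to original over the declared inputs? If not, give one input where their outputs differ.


Differences: min/max/abs usage differs; also constant usage differs; also arithmetic usage differs — yet all 49 inputs agree.
verdict: equivalent


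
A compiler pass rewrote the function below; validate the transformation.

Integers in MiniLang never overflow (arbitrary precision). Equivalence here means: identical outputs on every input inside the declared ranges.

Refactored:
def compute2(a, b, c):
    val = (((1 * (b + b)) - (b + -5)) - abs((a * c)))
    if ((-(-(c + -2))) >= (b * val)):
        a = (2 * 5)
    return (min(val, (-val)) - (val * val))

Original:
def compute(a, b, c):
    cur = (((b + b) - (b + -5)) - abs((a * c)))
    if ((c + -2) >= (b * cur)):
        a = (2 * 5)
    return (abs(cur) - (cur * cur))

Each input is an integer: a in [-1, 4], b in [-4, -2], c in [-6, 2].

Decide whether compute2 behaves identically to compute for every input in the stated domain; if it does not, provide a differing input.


Try a=-1, b=-4, c=-6.
compute: cur = -5; ((c + -2) >= (b * cur)) -> false; return -20
compute2: val = -5; ((-(-(c + -2))) >= (b * val)) -> false; return -30
-20 vs -30 — the two versions disagree here.
verdict: not equivalent; witness: a=-1, b=-4, c=-6


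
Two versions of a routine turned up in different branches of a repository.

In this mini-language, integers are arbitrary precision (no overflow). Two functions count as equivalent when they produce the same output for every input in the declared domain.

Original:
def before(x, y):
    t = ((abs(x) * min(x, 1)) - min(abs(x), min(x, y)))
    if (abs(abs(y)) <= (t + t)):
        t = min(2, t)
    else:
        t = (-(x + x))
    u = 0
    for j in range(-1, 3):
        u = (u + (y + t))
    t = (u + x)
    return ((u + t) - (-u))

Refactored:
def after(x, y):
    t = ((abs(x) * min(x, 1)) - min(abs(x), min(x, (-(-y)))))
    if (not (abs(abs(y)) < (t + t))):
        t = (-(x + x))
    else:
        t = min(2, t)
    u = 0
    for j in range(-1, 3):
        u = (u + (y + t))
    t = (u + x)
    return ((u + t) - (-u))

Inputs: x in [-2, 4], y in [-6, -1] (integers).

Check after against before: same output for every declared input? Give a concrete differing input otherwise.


On input x=-1, y=-2, before returns -13 while after returns -1.
verdict: not equivalent; witness: x=-1, y=-2


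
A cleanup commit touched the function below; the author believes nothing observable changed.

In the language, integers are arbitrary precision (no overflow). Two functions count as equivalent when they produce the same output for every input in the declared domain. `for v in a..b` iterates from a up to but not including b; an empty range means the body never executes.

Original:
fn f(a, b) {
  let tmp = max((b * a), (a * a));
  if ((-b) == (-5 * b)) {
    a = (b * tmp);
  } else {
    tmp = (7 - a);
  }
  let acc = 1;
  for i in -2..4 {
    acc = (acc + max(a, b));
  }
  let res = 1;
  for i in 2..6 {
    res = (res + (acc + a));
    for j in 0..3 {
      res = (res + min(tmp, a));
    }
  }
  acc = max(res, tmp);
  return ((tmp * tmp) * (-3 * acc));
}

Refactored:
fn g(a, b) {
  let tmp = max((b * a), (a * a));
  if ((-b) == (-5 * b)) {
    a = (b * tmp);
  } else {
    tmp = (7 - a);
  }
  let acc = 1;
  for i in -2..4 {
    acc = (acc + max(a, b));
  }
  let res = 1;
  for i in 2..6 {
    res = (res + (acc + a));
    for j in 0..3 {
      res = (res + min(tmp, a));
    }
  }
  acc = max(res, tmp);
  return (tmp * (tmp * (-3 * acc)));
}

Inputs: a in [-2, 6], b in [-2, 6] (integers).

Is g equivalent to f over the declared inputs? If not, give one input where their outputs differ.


Behavior is preserved: although same computation, different form, the outputs never diverge.
As a probe, take a=5, b=-1: f runs tmp=25, then ((-b) == (-5 * b)) is false, then tmp=2, then acc=1, then (i=-2), then acc=6, then (i=-1), then acc=11, then (i=0), then acc=16, then (i=1), then acc=21, then (i=2), then acc=26, then (i=3), then acc=31, then res=1, then (i=2), then res=37, then (j=0), then res=39, then (j=1), then res=41, then (j=2), then res=43, then (i=3), then res=79, then (j=0), then res=81, then (j=1), then res=83, then (j=2), then res=85, then (i=4), then res=121, then (j=0), then res=123, then (j=1), then res=125, then (j=2), then res=127, then (i=5), then res=163, then (j=0), then res=165, then (j=1), then res=167, then (j=2), then res=169, then acc=169, then returns -2028; g runs tmp=25, then ((-b) == (-5 * b)) is false, then tmp=2, then acc=1, then (i=-2), then acc=6, then (i=-1), then acc=11, then (i=0), then acc=16, then (i=1), then acc=21, then (i=2), then acc=26, then (i=3), then acc=31, then res=1, then (i=2), then res=37, then (j=0), then res=39, then (j=1), then res=41, then (j=2), then res=43, then (i=3), then res=79, then (j=0), then res=81, then (j=1), then res=83, then (j=2), then res=85, then (i=4), then res=121, then (j=0), then res=123, then (j=1), then res=125, then (j=2), then res=127, then (i=5), then res=163, then (j=0), then res=165, then (j=1), then res=167, then (j=2), then res=169, then acc=169, then returns -2028; both end at -2028.
Checked all 81 inputs in the declared domain: the outputs agree on every one.
verdict: equivalent


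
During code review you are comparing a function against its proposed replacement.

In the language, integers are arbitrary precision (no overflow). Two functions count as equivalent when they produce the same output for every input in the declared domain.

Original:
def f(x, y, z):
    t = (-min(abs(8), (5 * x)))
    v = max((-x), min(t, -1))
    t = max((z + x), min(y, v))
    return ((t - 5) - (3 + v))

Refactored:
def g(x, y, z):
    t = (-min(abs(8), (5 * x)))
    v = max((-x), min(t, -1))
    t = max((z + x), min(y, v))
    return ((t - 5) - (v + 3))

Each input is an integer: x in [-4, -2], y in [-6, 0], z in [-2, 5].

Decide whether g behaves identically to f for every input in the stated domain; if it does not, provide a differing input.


Changes here: same computation, different form; the full 168-point sweep finds no disagreement.
verdict: equivalent


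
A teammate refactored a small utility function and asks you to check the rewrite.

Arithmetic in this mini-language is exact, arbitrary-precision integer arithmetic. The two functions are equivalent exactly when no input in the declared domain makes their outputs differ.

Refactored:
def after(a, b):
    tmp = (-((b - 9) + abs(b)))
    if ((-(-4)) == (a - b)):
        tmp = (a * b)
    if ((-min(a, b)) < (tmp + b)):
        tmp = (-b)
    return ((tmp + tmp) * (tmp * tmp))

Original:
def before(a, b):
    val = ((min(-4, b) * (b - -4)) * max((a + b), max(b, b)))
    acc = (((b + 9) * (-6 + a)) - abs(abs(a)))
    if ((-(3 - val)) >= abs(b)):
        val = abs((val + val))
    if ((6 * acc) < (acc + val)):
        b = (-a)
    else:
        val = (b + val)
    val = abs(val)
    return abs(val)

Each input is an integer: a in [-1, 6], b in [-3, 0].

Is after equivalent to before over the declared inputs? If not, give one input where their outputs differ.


The rewrite breaks on a=-1, b=-3, where the results are 24 and 54.
before: val=12, then acc=-43, then ((-(3 - val)) >= abs(b)) is true, then val=24, then ((6 * acc) < (acc + val)) is true, then b=1, then val=24, then returns 24
after: tmp=9, then ((-(-4)) == (a - b)) is false, then ((-min(a, b)) < (tmp + b)) is true, then tmp=3, then returns 54
verdict: not equivalent; witness: a=-1, b=-3


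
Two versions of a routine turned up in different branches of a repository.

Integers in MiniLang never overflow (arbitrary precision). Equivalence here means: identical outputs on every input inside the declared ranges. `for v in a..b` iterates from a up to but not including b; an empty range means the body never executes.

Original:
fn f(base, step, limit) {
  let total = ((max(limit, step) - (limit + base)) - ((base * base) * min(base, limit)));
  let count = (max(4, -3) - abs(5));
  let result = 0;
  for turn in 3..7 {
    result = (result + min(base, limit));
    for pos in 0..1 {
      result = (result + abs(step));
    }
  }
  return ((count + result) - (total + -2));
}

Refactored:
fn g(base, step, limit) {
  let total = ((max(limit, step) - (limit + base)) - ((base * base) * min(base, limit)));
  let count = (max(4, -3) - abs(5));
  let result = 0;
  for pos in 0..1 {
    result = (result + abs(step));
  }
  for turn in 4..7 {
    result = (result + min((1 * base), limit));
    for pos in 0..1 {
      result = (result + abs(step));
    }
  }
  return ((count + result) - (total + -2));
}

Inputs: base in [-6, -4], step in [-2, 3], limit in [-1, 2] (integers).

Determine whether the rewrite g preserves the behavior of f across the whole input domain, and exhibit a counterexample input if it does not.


Try base=-6, step=-2, limit=-1.
f: total := 222 | count := -1 | result := 0 | iter turn=3: | result := -6 | iter pos=0: | result := -4 | iter turn=4: | result := -10 | iter pos=0: | result := -8 | iter turn=5: | result := -14 | iter pos=0: | result := -12 | iter turn=6: | result := -18 | iter pos=0: | result := -16 | result -237
g: total := 222 | count := -1 | result := 0 | iter pos=0: | result := 2 | iter turn=4: | result := -4 | iter pos=0: | result := -2 | iter turn=5: | result := -8 | iter pos=0: | result := -6 | iter turn=6: | result := -12 | iter pos=0: | result := -10 | result -231
-237 and -231 differ, so these are not the same function on this domain.
verdict: not equivalent; witness: base=-6, step=-2, limit=-1


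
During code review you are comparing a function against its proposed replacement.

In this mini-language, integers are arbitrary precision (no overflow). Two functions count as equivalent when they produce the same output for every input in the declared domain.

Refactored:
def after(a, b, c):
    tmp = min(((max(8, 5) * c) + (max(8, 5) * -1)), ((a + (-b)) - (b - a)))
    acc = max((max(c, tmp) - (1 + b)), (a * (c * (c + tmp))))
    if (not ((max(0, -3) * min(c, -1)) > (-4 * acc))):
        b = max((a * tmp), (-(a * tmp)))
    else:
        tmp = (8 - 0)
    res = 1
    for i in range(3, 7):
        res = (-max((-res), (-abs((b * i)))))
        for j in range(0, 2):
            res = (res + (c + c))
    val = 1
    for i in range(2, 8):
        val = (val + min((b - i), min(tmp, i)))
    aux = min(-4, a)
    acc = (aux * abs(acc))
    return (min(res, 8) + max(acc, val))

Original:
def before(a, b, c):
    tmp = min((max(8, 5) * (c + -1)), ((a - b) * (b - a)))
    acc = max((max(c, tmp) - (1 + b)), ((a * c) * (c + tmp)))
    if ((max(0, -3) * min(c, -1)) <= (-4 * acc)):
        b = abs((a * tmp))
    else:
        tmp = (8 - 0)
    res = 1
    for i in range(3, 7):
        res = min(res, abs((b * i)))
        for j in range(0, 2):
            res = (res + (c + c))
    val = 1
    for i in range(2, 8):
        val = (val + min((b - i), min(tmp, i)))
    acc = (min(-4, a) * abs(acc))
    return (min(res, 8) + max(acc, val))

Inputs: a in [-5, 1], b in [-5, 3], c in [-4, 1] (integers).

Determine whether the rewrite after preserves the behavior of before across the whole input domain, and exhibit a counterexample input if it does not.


Not equivalent: a=-5, b=-4, c=1 separates them (-12 vs -17).
before: tmp=-1, then acc=4, then ((max(0, -3) * min(c, -1)) <= (-4 * acc)) is false, then tmp=8, then res=1, then (i=3), then res=1, then (j=0), then res=3, then (j=1), then res=5, then (i=4), then res=5, then (j=0), then res=7, then (j=1), then res=9, then (i=5), then res=9, then (j=0), then res=11, then (j=1), then res=13, then (i=6), then res=13, then (j=0), then res=15, then (j=1), then res=17, then val=1, then (i=2), then val=-5, then (i=3), then val=-12, then (i=4), then val=-20, then (i=5), then val=-29, then (i=6), then val=-39, then (i=7), then val=-50, then acc=-20, then returns -12
after: tmp=-2, then acc=5, then (not ((max(0, -3) * min(c, -1)) > (-4 * acc))) is false, then tmp=8, then res=1, then (i=3), then res=1, then (j=0), then res=3, then (j=1), then res=5, then (i=4), then res=5, then (j=0), then res=7, then (j=1), then res=9, then (i=5), then res=9, then (j=0), then res=11, then (j=1), then res=13, then (i=6), then res=13, then (j=0), then res=15, then (j=1), then res=17, then val=1, then (i=2), then val=-5, then (i=3), then val=-12, then (i=4), then val=-20, then (i=5), then val=-29, then (i=6), then val=-39, then (i=7), then val=-50, then aux=-5, then acc=-25, then returns -17
verdict: not equivalent; witness: a=-5, b=-4, c=1


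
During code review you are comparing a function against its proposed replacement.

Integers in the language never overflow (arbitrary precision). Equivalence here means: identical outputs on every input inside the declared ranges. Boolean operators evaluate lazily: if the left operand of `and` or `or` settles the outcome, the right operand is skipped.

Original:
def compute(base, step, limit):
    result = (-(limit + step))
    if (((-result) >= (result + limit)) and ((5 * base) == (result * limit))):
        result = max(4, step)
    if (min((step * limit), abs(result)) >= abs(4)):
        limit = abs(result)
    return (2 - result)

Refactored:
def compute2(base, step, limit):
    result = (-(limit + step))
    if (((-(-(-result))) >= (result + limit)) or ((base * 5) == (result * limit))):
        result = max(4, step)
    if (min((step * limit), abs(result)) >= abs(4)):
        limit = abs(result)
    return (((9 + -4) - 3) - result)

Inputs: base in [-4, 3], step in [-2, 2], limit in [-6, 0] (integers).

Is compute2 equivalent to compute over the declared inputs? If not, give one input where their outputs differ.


At base=-4, step=-1, limit=-4: compute gives -3, compute2 gives -2.
verdict: not equivalent; witness: base=-4, step=-1, limit=-4


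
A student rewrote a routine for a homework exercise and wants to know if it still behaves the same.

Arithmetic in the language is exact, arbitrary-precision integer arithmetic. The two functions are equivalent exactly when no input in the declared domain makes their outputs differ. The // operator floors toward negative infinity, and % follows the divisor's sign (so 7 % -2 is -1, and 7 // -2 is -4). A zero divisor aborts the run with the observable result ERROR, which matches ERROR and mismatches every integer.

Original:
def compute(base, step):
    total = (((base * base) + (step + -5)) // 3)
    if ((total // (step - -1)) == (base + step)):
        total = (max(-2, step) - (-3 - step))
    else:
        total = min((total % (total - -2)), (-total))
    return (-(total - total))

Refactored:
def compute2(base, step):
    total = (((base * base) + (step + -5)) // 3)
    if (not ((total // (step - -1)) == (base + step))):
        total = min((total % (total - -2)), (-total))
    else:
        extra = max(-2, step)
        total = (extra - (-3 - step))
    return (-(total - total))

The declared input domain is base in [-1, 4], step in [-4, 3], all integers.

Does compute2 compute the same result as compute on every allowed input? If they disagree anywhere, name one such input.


The two are interchangeable: local variable names differ, plus boolean connective usage differs, plus statement counts differ, and every declared input agrees.
As a probe, take base=1, step=0: compute runs total becomes -2; next ((total // (step - -1)) == (base + step)) evaluates to false; next hits division by zero so the output is ERROR; compute2 runs total becomes -2; next (not ((total // (step - -1)) == (base + step))) evaluates to true; next hits division by zero so the output is ERROR; both end at ERROR.
Sweeping the whole domain (48 inputs) finds no disagreement.
verdict: equivalent


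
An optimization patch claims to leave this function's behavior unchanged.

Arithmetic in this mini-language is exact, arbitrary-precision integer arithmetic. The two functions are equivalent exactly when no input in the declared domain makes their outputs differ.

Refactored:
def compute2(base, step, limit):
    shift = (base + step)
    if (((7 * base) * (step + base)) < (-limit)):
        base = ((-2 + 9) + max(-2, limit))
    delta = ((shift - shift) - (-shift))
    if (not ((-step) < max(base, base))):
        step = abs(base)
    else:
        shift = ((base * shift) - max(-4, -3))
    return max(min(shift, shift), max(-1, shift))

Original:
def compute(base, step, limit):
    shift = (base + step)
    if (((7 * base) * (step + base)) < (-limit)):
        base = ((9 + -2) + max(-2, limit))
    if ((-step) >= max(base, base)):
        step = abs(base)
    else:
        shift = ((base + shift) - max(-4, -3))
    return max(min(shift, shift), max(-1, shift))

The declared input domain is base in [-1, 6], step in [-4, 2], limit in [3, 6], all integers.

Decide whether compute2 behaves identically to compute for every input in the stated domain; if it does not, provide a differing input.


Input base=-1, step=2, limit=3: 14 from compute versus 13 from compute2.
verdict: not equivalent; witness: base=-1, step=2, limit=3
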